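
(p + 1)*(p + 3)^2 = p^3 + 7*p^2 + 15*p + 9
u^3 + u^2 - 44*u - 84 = (u - 7)*(u + 2)*(u + 6)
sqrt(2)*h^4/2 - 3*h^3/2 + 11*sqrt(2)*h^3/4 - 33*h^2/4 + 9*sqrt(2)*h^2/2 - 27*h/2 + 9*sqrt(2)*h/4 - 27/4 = (h + 3/2)*(h + 3)*(h - 3*sqrt(2)/2)*(sqrt(2)*h/2 + sqrt(2)/2)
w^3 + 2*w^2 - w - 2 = (w - 1)*(w + 1)*(w + 2)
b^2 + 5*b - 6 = (b - 1)*(b + 6)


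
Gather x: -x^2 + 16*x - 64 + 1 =-x^2 + 16*x - 63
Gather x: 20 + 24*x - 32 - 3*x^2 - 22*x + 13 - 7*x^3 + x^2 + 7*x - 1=-7*x^3 - 2*x^2 + 9*x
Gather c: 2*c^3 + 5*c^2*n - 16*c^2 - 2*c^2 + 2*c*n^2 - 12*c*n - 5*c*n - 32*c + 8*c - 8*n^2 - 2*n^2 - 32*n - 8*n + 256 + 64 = 2*c^3 + c^2*(5*n - 18) + c*(2*n^2 - 17*n - 24) - 10*n^2 - 40*n + 320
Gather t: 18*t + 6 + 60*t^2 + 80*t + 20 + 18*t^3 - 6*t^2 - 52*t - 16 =18*t^3 + 54*t^2 + 46*t + 10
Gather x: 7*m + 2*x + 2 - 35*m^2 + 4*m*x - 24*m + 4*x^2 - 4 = -35*m^2 - 17*m + 4*x^2 + x*(4*m + 2) - 2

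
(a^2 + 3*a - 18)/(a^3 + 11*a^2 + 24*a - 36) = (a - 3)/(a^2 + 5*a - 6)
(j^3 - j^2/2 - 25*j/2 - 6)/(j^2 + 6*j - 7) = (2*j^3 - j^2 - 25*j - 12)/(2*(j^2 + 6*j - 7))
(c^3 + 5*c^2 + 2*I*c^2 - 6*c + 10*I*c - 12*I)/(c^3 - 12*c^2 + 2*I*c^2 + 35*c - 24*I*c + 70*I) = (c^2 + 5*c - 6)/(c^2 - 12*c + 35)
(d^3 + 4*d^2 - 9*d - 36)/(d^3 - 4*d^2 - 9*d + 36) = (d + 4)/(d - 4)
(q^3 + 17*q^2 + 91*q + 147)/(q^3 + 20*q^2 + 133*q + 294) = (q + 3)/(q + 6)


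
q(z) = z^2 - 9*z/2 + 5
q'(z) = 2*z - 9/2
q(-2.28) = 20.46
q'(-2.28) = -9.06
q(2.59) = 0.05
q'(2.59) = 0.68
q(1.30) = 0.84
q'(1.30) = -1.90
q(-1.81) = 16.42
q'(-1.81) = -8.12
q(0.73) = 2.25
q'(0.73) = -3.04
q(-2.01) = 18.09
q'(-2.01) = -8.52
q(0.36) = 3.51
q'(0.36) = -3.78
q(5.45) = 10.18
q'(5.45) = 6.40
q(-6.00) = 68.00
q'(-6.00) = -16.50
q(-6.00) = 68.00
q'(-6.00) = -16.50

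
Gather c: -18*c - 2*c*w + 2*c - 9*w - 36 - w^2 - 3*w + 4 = c*(-2*w - 16) - w^2 - 12*w - 32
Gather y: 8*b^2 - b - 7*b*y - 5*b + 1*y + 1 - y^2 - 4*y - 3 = 8*b^2 - 6*b - y^2 + y*(-7*b - 3) - 2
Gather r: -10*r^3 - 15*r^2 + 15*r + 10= -10*r^3 - 15*r^2 + 15*r + 10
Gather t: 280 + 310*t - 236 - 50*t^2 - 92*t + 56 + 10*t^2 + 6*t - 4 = -40*t^2 + 224*t + 96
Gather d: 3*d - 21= 3*d - 21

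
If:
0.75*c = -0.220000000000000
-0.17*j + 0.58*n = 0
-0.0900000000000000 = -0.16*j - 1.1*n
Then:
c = -0.29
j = 0.19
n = 0.05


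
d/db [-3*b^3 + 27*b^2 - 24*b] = -9*b^2 + 54*b - 24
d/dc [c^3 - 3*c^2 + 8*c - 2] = 3*c^2 - 6*c + 8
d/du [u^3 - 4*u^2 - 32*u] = 3*u^2 - 8*u - 32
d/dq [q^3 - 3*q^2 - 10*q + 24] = 3*q^2 - 6*q - 10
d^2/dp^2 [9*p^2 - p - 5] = 18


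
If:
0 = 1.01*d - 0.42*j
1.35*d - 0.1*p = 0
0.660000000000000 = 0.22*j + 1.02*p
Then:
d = 0.05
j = 0.11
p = 0.62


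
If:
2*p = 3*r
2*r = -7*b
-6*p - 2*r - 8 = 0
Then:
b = 16/77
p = -12/11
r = -8/11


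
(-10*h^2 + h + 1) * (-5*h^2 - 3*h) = 50*h^4 + 25*h^3 - 8*h^2 - 3*h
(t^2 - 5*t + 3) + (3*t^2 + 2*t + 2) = 4*t^2 - 3*t + 5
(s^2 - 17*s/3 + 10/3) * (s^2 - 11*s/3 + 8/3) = s^4 - 28*s^3/3 + 241*s^2/9 - 82*s/3 + 80/9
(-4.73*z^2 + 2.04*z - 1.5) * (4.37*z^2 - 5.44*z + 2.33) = -20.6701*z^4 + 34.646*z^3 - 28.6735*z^2 + 12.9132*z - 3.495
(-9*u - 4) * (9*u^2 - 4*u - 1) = -81*u^3 + 25*u + 4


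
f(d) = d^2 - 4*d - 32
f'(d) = 2*d - 4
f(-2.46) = -16.11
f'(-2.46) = -8.92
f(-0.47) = -29.90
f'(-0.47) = -4.94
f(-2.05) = -19.60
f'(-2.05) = -8.10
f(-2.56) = -15.21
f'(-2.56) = -9.12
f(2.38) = -35.86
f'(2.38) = 0.76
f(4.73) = -28.55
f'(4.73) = 5.46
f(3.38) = -34.10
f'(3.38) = 2.76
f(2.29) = -35.92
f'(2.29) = 0.58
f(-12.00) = 160.00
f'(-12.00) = -28.00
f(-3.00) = -11.00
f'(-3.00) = -10.00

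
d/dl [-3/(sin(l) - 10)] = 3*cos(l)/(sin(l) - 10)^2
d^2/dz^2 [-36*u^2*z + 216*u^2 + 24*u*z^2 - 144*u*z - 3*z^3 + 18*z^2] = 48*u - 18*z + 36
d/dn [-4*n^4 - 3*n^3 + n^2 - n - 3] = -16*n^3 - 9*n^2 + 2*n - 1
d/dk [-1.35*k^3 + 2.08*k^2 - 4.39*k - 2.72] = -4.05*k^2 + 4.16*k - 4.39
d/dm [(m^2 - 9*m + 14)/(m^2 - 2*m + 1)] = (7*m - 19)/(m^3 - 3*m^2 + 3*m - 1)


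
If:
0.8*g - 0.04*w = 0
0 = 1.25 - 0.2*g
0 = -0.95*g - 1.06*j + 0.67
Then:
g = 6.25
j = -4.97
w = 125.00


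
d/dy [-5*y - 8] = -5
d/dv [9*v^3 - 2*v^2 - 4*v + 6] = 27*v^2 - 4*v - 4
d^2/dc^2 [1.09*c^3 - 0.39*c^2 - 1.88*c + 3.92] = 6.54*c - 0.78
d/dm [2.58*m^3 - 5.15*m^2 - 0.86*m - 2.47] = 7.74*m^2 - 10.3*m - 0.86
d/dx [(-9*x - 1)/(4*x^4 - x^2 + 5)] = (-36*x^4 + 9*x^2 + 2*x*(9*x + 1)*(8*x^2 - 1) - 45)/(4*x^4 - x^2 + 5)^2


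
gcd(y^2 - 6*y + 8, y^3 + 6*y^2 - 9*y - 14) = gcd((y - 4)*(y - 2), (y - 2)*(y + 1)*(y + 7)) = y - 2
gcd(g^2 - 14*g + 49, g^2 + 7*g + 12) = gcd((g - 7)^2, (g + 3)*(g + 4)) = 1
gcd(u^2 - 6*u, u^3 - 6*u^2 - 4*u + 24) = u - 6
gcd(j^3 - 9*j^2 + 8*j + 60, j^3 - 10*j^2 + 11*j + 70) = j^2 - 3*j - 10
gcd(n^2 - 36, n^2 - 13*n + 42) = n - 6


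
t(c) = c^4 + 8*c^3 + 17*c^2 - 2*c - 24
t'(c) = 4*c^3 + 24*c^2 + 34*c - 2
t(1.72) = 72.31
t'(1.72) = 147.84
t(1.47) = 39.88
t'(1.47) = 112.55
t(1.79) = 83.04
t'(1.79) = 158.70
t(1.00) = 0.00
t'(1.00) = 60.00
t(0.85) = -7.98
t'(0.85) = 46.70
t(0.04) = -24.05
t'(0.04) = -0.60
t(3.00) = 420.00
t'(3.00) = 424.00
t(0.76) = -11.86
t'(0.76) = 39.46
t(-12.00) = 9360.00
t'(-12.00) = -3866.00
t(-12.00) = 9360.00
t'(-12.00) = -3866.00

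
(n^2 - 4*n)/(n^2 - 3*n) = (n - 4)/(n - 3)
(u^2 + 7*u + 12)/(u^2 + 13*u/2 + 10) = 2*(u + 3)/(2*u + 5)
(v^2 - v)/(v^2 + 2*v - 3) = v/(v + 3)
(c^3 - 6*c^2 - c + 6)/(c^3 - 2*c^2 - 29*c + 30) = (c + 1)/(c + 5)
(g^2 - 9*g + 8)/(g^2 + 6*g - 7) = (g - 8)/(g + 7)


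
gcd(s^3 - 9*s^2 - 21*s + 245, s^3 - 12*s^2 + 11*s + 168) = s - 7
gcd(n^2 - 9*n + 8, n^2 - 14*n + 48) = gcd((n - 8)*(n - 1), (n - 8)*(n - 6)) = n - 8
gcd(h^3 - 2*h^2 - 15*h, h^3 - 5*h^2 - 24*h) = h^2 + 3*h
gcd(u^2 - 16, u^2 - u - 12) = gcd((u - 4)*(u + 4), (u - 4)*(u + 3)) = u - 4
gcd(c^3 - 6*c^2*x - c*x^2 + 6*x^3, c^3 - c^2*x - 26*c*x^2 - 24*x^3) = -c^2 + 5*c*x + 6*x^2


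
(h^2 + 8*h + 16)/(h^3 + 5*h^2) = (h^2 + 8*h + 16)/(h^2*(h + 5))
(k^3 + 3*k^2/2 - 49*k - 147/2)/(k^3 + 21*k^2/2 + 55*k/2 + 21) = (k - 7)/(k + 2)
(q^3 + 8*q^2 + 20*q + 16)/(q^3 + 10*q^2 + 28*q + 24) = (q + 4)/(q + 6)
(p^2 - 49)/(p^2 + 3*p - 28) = (p - 7)/(p - 4)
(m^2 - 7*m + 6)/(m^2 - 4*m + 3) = (m - 6)/(m - 3)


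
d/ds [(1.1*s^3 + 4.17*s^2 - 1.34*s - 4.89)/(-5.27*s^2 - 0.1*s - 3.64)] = (-5.797*s^4 - 0.219999999999999*s^3 - 19.4908*s^2 - 81.8982*s + 4.3886)/(27.7729*s^4 + 1.054*s^3 + 38.3756*s^2 + 0.728*s + 13.2496)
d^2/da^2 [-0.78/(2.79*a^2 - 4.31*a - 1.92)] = (-12.143196*a^2 + 18.758844*a + 0.78*(5.58*a - 4.31)*(11.16*a - 8.62) + 8.356608)/(-2.79*a^2 + 4.31*a + 1.92)^3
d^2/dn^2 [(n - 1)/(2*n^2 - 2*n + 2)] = ((2 - 3*n)*(n^2 - n + 1) + (n - 1)*(2*n - 1)^2)/(n^2 - n + 1)^3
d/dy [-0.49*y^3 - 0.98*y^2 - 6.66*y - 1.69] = -1.47*y^2 - 1.96*y - 6.66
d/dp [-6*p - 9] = -6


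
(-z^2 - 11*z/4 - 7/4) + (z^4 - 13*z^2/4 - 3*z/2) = z^4 - 17*z^2/4 - 17*z/4 - 7/4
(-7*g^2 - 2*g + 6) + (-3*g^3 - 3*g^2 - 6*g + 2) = -3*g^3 - 10*g^2 - 8*g + 8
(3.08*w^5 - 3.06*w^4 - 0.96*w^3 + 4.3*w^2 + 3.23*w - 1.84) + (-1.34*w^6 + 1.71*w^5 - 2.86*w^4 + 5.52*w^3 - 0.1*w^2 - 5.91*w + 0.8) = -1.34*w^6 + 4.79*w^5 - 5.92*w^4 + 4.56*w^3 + 4.2*w^2 - 2.68*w - 1.04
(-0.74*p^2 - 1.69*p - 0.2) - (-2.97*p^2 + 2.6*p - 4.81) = 2.23*p^2 - 4.29*p + 4.61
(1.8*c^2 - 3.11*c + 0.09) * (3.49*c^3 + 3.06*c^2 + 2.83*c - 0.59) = 6.282*c^5 - 5.3459*c^4 - 4.1085*c^3 - 9.5879*c^2 + 2.0896*c - 0.0531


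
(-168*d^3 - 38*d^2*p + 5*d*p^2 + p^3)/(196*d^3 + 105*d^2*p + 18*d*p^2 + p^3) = (-6*d + p)/(7*d + p)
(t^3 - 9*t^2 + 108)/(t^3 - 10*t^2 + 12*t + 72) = (t + 3)/(t + 2)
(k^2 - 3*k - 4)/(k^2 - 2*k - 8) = (k + 1)/(k + 2)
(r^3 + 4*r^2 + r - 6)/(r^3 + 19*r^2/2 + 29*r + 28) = 2*(r^2 + 2*r - 3)/(2*r^2 + 15*r + 28)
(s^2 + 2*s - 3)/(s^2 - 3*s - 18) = (s - 1)/(s - 6)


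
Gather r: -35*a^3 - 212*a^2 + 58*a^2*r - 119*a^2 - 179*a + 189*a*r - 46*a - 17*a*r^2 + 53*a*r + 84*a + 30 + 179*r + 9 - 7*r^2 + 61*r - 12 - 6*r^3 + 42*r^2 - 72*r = -35*a^3 - 331*a^2 - 141*a - 6*r^3 + r^2*(35 - 17*a) + r*(58*a^2 + 242*a + 168) + 27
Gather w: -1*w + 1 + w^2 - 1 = w^2 - w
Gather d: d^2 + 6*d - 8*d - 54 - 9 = d^2 - 2*d - 63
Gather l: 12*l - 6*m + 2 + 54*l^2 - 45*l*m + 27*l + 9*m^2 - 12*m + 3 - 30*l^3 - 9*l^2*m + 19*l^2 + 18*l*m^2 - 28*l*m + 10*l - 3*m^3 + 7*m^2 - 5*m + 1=-30*l^3 + l^2*(73 - 9*m) + l*(18*m^2 - 73*m + 49) - 3*m^3 + 16*m^2 - 23*m + 6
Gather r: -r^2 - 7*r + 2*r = -r^2 - 5*r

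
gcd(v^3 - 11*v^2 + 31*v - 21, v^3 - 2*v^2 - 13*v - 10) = 1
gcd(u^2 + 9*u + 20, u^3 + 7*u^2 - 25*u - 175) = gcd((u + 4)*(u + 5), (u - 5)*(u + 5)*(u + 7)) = u + 5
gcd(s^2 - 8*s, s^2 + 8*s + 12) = 1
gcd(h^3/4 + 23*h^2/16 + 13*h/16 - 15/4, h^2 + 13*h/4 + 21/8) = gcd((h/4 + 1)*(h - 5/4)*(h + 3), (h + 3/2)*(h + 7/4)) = 1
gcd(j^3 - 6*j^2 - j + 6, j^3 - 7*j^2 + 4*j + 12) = j^2 - 5*j - 6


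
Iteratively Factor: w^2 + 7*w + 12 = (w + 3)*(w + 4)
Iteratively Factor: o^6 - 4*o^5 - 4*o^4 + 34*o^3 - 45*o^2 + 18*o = (o)*(o^5 - 4*o^4 - 4*o^3 + 34*o^2 - 45*o + 18) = o*(o - 2)*(o^4 - 2*o^3 - 8*o^2 + 18*o - 9) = o*(o - 2)*(o - 1)*(o^3 - o^2 - 9*o + 9) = o*(o - 2)*(o - 1)^2*(o^2 - 9) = o*(o - 2)*(o - 1)^2*(o + 3)*(o - 3)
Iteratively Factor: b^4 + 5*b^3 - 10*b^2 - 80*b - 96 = (b + 2)*(b^3 + 3*b^2 - 16*b - 48) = (b - 4)*(b + 2)*(b^2 + 7*b + 12) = (b - 4)*(b + 2)*(b + 4)*(b + 3)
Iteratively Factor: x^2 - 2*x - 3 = (x - 3)*(x + 1)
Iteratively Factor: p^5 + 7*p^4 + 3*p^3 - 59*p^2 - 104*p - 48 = (p + 1)*(p^4 + 6*p^3 - 3*p^2 - 56*p - 48) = (p + 1)*(p + 4)*(p^3 + 2*p^2 - 11*p - 12) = (p + 1)^2*(p + 4)*(p^2 + p - 12) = (p + 1)^2*(p + 4)^2*(p - 3)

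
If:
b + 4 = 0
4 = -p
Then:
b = -4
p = -4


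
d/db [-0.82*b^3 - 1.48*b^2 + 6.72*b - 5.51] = -2.46*b^2 - 2.96*b + 6.72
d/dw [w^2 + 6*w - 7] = 2*w + 6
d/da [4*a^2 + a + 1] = 8*a + 1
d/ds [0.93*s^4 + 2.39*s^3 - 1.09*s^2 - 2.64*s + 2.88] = 3.72*s^3 + 7.17*s^2 - 2.18*s - 2.64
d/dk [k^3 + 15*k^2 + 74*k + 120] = 3*k^2 + 30*k + 74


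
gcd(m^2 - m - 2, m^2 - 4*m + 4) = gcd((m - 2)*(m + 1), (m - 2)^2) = m - 2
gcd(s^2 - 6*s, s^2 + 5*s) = s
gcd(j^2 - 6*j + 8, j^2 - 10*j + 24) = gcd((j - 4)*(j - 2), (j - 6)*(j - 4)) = j - 4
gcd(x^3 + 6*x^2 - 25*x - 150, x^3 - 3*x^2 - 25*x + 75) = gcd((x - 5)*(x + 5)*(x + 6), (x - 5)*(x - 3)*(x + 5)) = x^2 - 25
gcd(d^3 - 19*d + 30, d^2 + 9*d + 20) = d + 5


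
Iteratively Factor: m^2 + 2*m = (m + 2)*(m)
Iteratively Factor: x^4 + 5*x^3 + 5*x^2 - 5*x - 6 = (x + 2)*(x^3 + 3*x^2 - x - 3) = (x + 1)*(x + 2)*(x^2 + 2*x - 3) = (x + 1)*(x + 2)*(x + 3)*(x - 1)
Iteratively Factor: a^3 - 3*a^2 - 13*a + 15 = (a - 1)*(a^2 - 2*a - 15) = (a - 1)*(a + 3)*(a - 5)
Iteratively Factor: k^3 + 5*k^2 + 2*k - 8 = (k + 2)*(k^2 + 3*k - 4) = (k - 1)*(k + 2)*(k + 4)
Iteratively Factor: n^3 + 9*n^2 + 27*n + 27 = (n + 3)*(n^2 + 6*n + 9) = (n + 3)^2*(n + 3)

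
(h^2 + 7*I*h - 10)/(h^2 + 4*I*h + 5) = (h + 2*I)/(h - I)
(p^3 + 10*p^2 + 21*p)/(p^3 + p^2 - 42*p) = (p + 3)/(p - 6)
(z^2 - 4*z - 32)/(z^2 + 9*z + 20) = (z - 8)/(z + 5)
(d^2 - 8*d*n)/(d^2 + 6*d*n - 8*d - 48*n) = d*(d - 8*n)/(d^2 + 6*d*n - 8*d - 48*n)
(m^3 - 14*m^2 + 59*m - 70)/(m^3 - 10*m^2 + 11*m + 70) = (m - 2)/(m + 2)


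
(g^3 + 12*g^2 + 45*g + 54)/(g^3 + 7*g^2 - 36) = (g + 3)/(g - 2)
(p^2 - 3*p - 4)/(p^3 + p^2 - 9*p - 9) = (p - 4)/(p^2 - 9)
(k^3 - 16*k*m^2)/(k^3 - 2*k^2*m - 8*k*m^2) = (k + 4*m)/(k + 2*m)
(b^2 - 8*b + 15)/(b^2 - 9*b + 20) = (b - 3)/(b - 4)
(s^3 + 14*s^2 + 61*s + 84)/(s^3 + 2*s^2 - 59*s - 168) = (s + 4)/(s - 8)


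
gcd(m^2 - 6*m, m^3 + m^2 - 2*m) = m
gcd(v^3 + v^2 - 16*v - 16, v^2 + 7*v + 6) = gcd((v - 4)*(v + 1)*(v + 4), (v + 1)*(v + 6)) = v + 1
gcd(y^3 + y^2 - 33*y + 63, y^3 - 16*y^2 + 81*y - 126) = y - 3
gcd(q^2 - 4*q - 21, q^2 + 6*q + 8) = 1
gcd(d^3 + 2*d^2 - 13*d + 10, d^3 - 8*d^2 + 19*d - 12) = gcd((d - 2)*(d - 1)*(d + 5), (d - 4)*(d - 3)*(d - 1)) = d - 1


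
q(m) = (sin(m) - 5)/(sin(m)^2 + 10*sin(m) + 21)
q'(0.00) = 0.16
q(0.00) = -0.24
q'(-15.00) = -0.22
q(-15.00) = -0.38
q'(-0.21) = 0.19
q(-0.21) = -0.27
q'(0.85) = 0.06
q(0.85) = -0.15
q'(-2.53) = -0.22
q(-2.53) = -0.36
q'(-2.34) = -0.21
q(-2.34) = -0.40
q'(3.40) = -0.19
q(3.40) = -0.28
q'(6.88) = 0.09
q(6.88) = -0.16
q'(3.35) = -0.19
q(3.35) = -0.27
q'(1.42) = 0.01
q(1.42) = -0.13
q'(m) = (-2*sin(m)*cos(m) - 10*cos(m))*(sin(m) - 5)/(sin(m)^2 + 10*sin(m) + 21)^2 + cos(m)/(sin(m)^2 + 10*sin(m) + 21)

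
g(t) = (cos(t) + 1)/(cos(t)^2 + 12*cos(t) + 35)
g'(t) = (2*sin(t)*cos(t) + 12*sin(t))*(cos(t) + 1)/(cos(t)^2 + 12*cos(t) + 35)^2 - sin(t)/(cos(t)^2 + 12*cos(t) + 35)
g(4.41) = 0.02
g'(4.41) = 0.02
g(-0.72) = 0.04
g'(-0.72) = 0.01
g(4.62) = 0.03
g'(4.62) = 0.02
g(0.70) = 0.04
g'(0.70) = -0.01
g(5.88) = 0.04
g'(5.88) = 0.00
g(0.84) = 0.04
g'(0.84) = -0.01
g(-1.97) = 0.02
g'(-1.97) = 0.02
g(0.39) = 0.04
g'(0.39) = -0.00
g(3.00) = 0.00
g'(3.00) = -0.00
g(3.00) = 0.00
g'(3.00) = -0.00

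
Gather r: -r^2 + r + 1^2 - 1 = -r^2 + r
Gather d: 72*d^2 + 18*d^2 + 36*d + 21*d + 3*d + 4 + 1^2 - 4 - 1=90*d^2 + 60*d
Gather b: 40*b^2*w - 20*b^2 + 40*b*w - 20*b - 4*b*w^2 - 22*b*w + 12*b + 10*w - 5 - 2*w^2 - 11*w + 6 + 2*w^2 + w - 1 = b^2*(40*w - 20) + b*(-4*w^2 + 18*w - 8)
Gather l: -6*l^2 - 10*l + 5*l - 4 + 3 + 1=-6*l^2 - 5*l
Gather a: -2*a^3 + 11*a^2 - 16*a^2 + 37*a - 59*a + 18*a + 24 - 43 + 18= -2*a^3 - 5*a^2 - 4*a - 1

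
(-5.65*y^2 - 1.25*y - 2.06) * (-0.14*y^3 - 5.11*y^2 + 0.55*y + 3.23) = 0.791*y^5 + 29.0465*y^4 + 3.5684*y^3 - 8.4104*y^2 - 5.1705*y - 6.6538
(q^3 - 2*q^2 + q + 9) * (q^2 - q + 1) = q^5 - 3*q^4 + 4*q^3 + 6*q^2 - 8*q + 9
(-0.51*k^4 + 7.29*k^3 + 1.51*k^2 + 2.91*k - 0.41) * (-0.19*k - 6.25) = 0.0969*k^5 + 1.8024*k^4 - 45.8494*k^3 - 9.9904*k^2 - 18.1096*k + 2.5625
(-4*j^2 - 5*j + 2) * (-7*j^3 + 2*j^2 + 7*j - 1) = 28*j^5 + 27*j^4 - 52*j^3 - 27*j^2 + 19*j - 2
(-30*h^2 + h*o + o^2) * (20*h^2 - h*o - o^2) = -600*h^4 + 50*h^3*o + 49*h^2*o^2 - 2*h*o^3 - o^4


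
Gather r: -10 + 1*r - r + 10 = 0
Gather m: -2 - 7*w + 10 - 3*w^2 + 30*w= -3*w^2 + 23*w + 8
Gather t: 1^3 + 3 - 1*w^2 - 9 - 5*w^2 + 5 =-6*w^2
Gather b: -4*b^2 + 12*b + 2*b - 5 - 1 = -4*b^2 + 14*b - 6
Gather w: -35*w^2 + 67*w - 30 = -35*w^2 + 67*w - 30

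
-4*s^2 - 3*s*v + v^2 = (-4*s + v)*(s + v)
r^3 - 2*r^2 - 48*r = r*(r - 8)*(r + 6)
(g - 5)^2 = g^2 - 10*g + 25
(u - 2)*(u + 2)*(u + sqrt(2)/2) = u^3 + sqrt(2)*u^2/2 - 4*u - 2*sqrt(2)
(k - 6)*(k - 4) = k^2 - 10*k + 24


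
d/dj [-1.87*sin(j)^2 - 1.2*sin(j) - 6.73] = -(3.74*sin(j) + 1.2)*cos(j)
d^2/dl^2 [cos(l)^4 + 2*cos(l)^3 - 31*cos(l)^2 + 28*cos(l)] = -16*sin(l)^4 - 104*sin(l)^2 - 59*cos(l)/2 - 9*cos(3*l)/2 + 58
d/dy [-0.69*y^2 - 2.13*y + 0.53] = -1.38*y - 2.13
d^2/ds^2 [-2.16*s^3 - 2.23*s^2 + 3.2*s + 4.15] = -12.96*s - 4.46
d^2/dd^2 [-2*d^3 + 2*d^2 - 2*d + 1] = 4 - 12*d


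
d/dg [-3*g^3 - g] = -9*g^2 - 1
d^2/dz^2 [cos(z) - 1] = -cos(z)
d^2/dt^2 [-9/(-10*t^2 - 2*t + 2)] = 9*(-25*t^2 - 5*t + (10*t + 1)^2 + 5)/(5*t^2 + t - 1)^3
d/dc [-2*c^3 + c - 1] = 1 - 6*c^2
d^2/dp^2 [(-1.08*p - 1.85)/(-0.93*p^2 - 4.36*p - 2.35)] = ((1.08*p + 1.85)*(1.86*p + 4.36)*(3.72*p + 8.72) - (6.0264*p + 12.8586)*(0.93*p^2 + 4.36*p + 2.35))/(0.93*p^2 + 4.36*p + 2.35)^3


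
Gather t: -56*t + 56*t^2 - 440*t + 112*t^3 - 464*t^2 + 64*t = 112*t^3 - 408*t^2 - 432*t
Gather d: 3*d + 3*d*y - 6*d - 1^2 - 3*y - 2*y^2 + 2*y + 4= d*(3*y - 3) - 2*y^2 - y + 3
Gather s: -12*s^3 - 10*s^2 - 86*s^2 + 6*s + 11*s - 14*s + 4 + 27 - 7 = -12*s^3 - 96*s^2 + 3*s + 24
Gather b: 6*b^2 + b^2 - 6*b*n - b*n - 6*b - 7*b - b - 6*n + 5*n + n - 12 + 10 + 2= 7*b^2 + b*(-7*n - 14)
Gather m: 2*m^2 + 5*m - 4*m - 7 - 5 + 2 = 2*m^2 + m - 10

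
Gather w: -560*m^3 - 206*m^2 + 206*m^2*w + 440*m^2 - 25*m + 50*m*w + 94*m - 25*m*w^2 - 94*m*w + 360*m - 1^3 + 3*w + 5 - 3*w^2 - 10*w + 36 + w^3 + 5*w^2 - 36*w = -560*m^3 + 234*m^2 + 429*m + w^3 + w^2*(2 - 25*m) + w*(206*m^2 - 44*m - 43) + 40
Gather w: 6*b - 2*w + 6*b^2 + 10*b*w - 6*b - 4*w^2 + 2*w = 6*b^2 + 10*b*w - 4*w^2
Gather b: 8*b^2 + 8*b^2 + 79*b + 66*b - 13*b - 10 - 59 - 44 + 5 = 16*b^2 + 132*b - 108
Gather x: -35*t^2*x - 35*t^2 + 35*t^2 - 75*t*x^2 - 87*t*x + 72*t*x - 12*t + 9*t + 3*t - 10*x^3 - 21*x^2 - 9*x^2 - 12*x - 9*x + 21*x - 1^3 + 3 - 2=-10*x^3 + x^2*(-75*t - 30) + x*(-35*t^2 - 15*t)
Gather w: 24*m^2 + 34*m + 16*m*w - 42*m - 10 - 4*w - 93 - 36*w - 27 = 24*m^2 - 8*m + w*(16*m - 40) - 130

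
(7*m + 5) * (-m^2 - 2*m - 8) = -7*m^3 - 19*m^2 - 66*m - 40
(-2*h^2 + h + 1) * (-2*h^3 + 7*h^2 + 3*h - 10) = 4*h^5 - 16*h^4 - h^3 + 30*h^2 - 7*h - 10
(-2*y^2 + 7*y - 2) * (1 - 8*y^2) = 16*y^4 - 56*y^3 + 14*y^2 + 7*y - 2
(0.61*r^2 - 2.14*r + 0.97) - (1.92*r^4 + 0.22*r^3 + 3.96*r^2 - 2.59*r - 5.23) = -1.92*r^4 - 0.22*r^3 - 3.35*r^2 + 0.45*r + 6.2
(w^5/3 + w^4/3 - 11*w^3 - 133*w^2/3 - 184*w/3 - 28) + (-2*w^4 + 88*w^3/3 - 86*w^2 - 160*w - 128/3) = w^5/3 - 5*w^4/3 + 55*w^3/3 - 391*w^2/3 - 664*w/3 - 212/3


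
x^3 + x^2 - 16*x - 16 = (x - 4)*(x + 1)*(x + 4)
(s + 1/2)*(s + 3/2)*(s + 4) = s^3 + 6*s^2 + 35*s/4 + 3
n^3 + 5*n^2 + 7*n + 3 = (n + 1)^2*(n + 3)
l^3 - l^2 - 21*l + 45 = (l - 3)^2*(l + 5)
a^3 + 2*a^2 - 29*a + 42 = (a - 3)*(a - 2)*(a + 7)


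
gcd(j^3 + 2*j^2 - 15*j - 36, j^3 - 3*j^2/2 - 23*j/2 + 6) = j^2 - j - 12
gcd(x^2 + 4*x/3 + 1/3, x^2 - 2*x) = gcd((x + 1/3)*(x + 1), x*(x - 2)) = 1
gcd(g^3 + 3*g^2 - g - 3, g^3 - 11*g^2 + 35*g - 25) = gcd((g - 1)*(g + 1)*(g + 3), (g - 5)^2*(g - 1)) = g - 1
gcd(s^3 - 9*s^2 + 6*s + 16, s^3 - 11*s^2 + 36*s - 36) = s - 2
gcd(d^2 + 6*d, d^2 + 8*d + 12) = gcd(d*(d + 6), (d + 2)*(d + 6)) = d + 6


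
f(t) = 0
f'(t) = 0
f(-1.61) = 0.00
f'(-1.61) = 0.00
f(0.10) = 0.00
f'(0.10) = 0.00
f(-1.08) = 0.00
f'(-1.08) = 0.00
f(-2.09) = 0.00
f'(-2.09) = 0.00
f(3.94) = 0.00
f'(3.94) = 0.00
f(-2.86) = 0.00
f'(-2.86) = 0.00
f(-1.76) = 0.00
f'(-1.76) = 0.00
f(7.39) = 0.00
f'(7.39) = 0.00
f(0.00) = 0.00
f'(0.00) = 0.00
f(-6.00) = 0.00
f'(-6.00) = 0.00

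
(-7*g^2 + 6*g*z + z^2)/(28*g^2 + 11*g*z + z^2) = (-g + z)/(4*g + z)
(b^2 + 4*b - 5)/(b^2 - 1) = (b + 5)/(b + 1)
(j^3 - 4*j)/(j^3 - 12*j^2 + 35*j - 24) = j*(j^2 - 4)/(j^3 - 12*j^2 + 35*j - 24)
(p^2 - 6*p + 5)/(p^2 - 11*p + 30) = (p - 1)/(p - 6)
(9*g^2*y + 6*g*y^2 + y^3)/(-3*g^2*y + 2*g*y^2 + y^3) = (3*g + y)/(-g + y)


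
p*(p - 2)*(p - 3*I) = p^3 - 2*p^2 - 3*I*p^2 + 6*I*p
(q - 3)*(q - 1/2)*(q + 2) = q^3 - 3*q^2/2 - 11*q/2 + 3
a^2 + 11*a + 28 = (a + 4)*(a + 7)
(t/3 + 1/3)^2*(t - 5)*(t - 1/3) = t^4/9 - 10*t^3/27 - 8*t^2/9 - 2*t/9 + 5/27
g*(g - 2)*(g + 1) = g^3 - g^2 - 2*g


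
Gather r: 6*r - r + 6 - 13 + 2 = 5*r - 5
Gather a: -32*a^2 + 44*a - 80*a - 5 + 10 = -32*a^2 - 36*a + 5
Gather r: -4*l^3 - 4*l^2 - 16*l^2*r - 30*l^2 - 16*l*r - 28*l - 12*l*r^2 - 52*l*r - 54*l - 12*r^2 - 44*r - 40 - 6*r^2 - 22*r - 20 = -4*l^3 - 34*l^2 - 82*l + r^2*(-12*l - 18) + r*(-16*l^2 - 68*l - 66) - 60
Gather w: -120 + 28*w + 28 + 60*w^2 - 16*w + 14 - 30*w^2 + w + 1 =30*w^2 + 13*w - 77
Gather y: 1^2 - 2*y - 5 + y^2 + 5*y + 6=y^2 + 3*y + 2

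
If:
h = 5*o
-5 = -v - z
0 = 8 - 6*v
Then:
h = 5*o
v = 4/3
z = 11/3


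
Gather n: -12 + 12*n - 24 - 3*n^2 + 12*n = -3*n^2 + 24*n - 36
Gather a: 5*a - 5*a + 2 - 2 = 0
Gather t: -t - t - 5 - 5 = -2*t - 10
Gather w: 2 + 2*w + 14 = 2*w + 16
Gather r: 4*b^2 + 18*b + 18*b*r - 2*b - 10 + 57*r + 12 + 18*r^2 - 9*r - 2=4*b^2 + 16*b + 18*r^2 + r*(18*b + 48)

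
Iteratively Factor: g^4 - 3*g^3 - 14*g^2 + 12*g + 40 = (g + 2)*(g^3 - 5*g^2 - 4*g + 20) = (g - 5)*(g + 2)*(g^2 - 4) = (g - 5)*(g - 2)*(g + 2)*(g + 2)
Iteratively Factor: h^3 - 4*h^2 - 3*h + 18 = (h + 2)*(h^2 - 6*h + 9) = (h - 3)*(h + 2)*(h - 3)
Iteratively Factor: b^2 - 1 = (b - 1)*(b + 1)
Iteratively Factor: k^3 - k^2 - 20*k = (k)*(k^2 - k - 20) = k*(k + 4)*(k - 5)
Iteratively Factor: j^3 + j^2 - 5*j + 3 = (j - 1)*(j^2 + 2*j - 3) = (j - 1)*(j + 3)*(j - 1)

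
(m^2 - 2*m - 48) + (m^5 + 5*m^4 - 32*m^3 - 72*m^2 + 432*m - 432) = m^5 + 5*m^4 - 32*m^3 - 71*m^2 + 430*m - 480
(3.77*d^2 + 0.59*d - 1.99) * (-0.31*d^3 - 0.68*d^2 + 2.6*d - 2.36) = -1.1687*d^5 - 2.7465*d^4 + 10.0177*d^3 - 6.01*d^2 - 6.5664*d + 4.6964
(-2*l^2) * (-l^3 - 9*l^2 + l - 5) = 2*l^5 + 18*l^4 - 2*l^3 + 10*l^2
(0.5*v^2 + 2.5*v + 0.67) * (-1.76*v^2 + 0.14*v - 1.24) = -0.88*v^4 - 4.33*v^3 - 1.4492*v^2 - 3.0062*v - 0.8308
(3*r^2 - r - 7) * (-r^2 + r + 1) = -3*r^4 + 4*r^3 + 9*r^2 - 8*r - 7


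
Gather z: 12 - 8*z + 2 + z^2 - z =z^2 - 9*z + 14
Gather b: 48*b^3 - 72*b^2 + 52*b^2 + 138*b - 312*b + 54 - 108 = 48*b^3 - 20*b^2 - 174*b - 54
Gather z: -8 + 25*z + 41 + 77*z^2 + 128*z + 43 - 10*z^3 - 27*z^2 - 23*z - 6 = -10*z^3 + 50*z^2 + 130*z + 70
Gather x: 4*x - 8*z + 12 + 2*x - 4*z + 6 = 6*x - 12*z + 18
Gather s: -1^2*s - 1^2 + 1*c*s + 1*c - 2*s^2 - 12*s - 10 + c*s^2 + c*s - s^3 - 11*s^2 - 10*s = c - s^3 + s^2*(c - 13) + s*(2*c - 23) - 11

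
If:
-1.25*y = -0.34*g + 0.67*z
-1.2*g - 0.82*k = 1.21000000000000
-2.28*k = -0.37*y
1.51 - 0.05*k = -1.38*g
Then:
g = -1.09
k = 0.12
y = 0.74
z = -1.93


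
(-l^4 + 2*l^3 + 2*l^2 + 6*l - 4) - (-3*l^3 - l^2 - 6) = -l^4 + 5*l^3 + 3*l^2 + 6*l + 2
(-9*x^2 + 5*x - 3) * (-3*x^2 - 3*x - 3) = 27*x^4 + 12*x^3 + 21*x^2 - 6*x + 9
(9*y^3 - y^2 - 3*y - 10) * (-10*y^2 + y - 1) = -90*y^5 + 19*y^4 + 20*y^3 + 98*y^2 - 7*y + 10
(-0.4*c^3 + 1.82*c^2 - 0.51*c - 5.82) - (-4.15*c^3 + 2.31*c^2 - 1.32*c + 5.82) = 3.75*c^3 - 0.49*c^2 + 0.81*c - 11.64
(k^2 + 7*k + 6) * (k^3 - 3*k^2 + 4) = k^5 + 4*k^4 - 15*k^3 - 14*k^2 + 28*k + 24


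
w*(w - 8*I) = w^2 - 8*I*w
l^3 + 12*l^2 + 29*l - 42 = (l - 1)*(l + 6)*(l + 7)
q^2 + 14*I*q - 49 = (q + 7*I)^2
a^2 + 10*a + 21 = (a + 3)*(a + 7)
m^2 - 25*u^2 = (m - 5*u)*(m + 5*u)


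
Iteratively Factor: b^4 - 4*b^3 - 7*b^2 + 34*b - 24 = (b - 2)*(b^3 - 2*b^2 - 11*b + 12) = (b - 2)*(b + 3)*(b^2 - 5*b + 4) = (b - 4)*(b - 2)*(b + 3)*(b - 1)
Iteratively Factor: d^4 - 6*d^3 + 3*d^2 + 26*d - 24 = (d - 3)*(d^3 - 3*d^2 - 6*d + 8) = (d - 3)*(d - 1)*(d^2 - 2*d - 8) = (d - 4)*(d - 3)*(d - 1)*(d + 2)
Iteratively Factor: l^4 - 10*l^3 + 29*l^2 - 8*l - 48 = (l + 1)*(l^3 - 11*l^2 + 40*l - 48) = (l - 4)*(l + 1)*(l^2 - 7*l + 12) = (l - 4)^2*(l + 1)*(l - 3)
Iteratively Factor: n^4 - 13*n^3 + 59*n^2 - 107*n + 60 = (n - 5)*(n^3 - 8*n^2 + 19*n - 12) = (n - 5)*(n - 1)*(n^2 - 7*n + 12) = (n - 5)*(n - 4)*(n - 1)*(n - 3)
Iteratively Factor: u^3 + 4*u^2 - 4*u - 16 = (u + 2)*(u^2 + 2*u - 8) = (u - 2)*(u + 2)*(u + 4)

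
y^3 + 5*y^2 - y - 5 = (y - 1)*(y + 1)*(y + 5)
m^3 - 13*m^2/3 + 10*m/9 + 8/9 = (m - 4)*(m - 2/3)*(m + 1/3)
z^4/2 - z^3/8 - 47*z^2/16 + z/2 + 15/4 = (z/2 + 1)*(z - 2)*(z - 3/2)*(z + 5/4)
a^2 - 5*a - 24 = (a - 8)*(a + 3)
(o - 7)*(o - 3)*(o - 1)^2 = o^4 - 12*o^3 + 42*o^2 - 52*o + 21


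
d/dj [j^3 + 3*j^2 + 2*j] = 3*j^2 + 6*j + 2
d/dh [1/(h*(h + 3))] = (-2*h - 3)/(h^2*(h^2 + 6*h + 9))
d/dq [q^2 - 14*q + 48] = 2*q - 14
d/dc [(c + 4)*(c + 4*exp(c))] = c + (c + 4)*(4*exp(c) + 1) + 4*exp(c)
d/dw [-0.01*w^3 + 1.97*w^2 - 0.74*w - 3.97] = -0.03*w^2 + 3.94*w - 0.74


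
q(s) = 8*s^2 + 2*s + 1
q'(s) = 16*s + 2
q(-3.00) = 67.00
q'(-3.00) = -46.00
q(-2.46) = 44.49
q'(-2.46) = -37.36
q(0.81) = 7.87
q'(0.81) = 14.96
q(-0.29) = 1.09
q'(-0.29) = -2.64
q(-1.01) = 7.14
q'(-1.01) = -14.16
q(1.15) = 13.88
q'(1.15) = 20.40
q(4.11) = 144.36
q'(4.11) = 67.76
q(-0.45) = 1.72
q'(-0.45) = -5.20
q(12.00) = 1177.00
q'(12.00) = 194.00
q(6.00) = 301.00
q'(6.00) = 98.00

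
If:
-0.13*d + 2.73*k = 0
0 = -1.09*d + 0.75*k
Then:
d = 0.00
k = 0.00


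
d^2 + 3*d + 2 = (d + 1)*(d + 2)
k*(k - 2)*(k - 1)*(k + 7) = k^4 + 4*k^3 - 19*k^2 + 14*k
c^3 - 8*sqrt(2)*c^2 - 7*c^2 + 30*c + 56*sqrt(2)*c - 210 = (c - 7)*(c - 5*sqrt(2))*(c - 3*sqrt(2))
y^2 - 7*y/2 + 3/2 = (y - 3)*(y - 1/2)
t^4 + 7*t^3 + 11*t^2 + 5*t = t*(t + 1)^2*(t + 5)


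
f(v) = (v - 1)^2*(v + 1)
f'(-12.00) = 455.00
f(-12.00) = -1859.00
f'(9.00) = 224.00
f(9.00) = 640.00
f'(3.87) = 36.19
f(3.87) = 40.11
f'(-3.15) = 35.07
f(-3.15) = -37.03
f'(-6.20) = 126.72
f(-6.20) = -269.57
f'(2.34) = 10.75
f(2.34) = 6.00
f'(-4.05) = 56.31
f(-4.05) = -77.78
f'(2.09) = 7.92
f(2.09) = 3.67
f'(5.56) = 80.62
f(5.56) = 136.41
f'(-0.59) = 1.22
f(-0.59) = 1.04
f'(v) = (v - 1)^2 + (v + 1)*(2*v - 2) = (v - 1)*(3*v + 1)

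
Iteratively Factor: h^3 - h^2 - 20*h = (h)*(h^2 - h - 20) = h*(h - 5)*(h + 4)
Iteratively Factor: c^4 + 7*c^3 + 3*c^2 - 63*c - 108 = (c + 3)*(c^3 + 4*c^2 - 9*c - 36) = (c + 3)*(c + 4)*(c^2 - 9) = (c - 3)*(c + 3)*(c + 4)*(c + 3)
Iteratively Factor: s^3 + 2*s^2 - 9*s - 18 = (s + 3)*(s^2 - s - 6) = (s + 2)*(s + 3)*(s - 3)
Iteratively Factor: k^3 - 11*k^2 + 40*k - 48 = (k - 3)*(k^2 - 8*k + 16) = (k - 4)*(k - 3)*(k - 4)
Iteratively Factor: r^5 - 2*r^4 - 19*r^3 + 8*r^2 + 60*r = (r + 2)*(r^4 - 4*r^3 - 11*r^2 + 30*r) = r*(r + 2)*(r^3 - 4*r^2 - 11*r + 30) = r*(r - 5)*(r + 2)*(r^2 + r - 6) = r*(r - 5)*(r - 2)*(r + 2)*(r + 3)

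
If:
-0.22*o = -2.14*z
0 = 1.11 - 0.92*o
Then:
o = 1.21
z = 0.12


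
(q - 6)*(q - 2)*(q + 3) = q^3 - 5*q^2 - 12*q + 36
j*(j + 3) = j^2 + 3*j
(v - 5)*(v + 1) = v^2 - 4*v - 5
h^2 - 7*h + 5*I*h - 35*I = (h - 7)*(h + 5*I)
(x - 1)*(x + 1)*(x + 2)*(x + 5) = x^4 + 7*x^3 + 9*x^2 - 7*x - 10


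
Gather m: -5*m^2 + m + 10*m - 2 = -5*m^2 + 11*m - 2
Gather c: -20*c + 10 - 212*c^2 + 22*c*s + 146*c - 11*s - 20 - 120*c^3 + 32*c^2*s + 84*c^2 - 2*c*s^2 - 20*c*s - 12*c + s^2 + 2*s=-120*c^3 + c^2*(32*s - 128) + c*(-2*s^2 + 2*s + 114) + s^2 - 9*s - 10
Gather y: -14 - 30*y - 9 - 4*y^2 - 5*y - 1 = -4*y^2 - 35*y - 24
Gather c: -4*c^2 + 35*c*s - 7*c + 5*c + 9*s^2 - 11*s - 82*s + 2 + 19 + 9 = -4*c^2 + c*(35*s - 2) + 9*s^2 - 93*s + 30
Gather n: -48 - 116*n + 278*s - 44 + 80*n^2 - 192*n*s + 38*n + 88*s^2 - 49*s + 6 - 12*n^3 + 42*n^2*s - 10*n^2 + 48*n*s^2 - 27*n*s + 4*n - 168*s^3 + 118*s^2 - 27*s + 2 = -12*n^3 + n^2*(42*s + 70) + n*(48*s^2 - 219*s - 74) - 168*s^3 + 206*s^2 + 202*s - 84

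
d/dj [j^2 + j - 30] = 2*j + 1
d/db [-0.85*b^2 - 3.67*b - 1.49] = -1.7*b - 3.67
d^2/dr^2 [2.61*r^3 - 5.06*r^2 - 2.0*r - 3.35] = 15.66*r - 10.12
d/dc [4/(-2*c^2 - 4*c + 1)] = 16*(c + 1)/(2*c^2 + 4*c - 1)^2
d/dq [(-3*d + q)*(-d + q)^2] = (d - q)*(7*d - 3*q)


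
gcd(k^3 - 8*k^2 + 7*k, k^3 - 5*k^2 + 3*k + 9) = 1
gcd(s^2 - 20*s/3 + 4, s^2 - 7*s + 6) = s - 6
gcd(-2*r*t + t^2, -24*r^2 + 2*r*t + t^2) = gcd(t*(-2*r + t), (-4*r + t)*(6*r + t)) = 1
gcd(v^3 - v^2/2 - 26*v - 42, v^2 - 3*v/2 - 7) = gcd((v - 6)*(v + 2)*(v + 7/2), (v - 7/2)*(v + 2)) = v + 2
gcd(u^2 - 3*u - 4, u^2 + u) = u + 1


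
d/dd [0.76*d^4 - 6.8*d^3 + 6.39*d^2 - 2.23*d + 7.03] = 3.04*d^3 - 20.4*d^2 + 12.78*d - 2.23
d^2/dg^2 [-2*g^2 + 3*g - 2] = -4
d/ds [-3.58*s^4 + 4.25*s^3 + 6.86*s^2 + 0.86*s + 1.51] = -14.32*s^3 + 12.75*s^2 + 13.72*s + 0.86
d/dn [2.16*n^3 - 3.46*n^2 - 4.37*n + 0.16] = 6.48*n^2 - 6.92*n - 4.37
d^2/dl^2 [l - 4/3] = 0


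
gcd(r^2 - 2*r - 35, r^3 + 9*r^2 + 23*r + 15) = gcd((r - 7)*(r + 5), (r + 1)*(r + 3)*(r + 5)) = r + 5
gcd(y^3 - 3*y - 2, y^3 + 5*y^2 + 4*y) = y + 1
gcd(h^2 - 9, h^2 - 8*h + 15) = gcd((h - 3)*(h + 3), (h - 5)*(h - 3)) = h - 3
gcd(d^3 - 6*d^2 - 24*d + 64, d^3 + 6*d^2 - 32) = d^2 + 2*d - 8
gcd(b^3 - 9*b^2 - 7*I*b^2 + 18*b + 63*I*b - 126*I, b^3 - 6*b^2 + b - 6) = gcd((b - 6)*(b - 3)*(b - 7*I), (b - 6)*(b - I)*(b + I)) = b - 6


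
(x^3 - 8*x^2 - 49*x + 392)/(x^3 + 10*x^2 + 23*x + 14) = (x^2 - 15*x + 56)/(x^2 + 3*x + 2)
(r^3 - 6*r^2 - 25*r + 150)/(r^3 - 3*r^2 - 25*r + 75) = (r - 6)/(r - 3)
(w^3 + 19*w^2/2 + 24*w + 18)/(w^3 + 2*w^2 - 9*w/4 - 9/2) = 2*(w + 6)/(2*w - 3)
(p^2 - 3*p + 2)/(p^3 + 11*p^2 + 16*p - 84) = (p - 1)/(p^2 + 13*p + 42)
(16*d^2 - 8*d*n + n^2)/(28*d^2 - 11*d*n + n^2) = (4*d - n)/(7*d - n)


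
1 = 1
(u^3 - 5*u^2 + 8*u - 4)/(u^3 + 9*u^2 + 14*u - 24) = (u^2 - 4*u + 4)/(u^2 + 10*u + 24)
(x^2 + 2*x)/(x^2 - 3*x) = (x + 2)/(x - 3)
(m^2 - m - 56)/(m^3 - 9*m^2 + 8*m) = (m + 7)/(m*(m - 1))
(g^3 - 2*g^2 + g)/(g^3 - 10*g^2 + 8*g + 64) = g*(g^2 - 2*g + 1)/(g^3 - 10*g^2 + 8*g + 64)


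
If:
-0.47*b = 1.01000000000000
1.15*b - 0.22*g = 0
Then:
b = -2.15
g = -11.23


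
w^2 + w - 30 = (w - 5)*(w + 6)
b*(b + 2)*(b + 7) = b^3 + 9*b^2 + 14*b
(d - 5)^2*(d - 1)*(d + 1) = d^4 - 10*d^3 + 24*d^2 + 10*d - 25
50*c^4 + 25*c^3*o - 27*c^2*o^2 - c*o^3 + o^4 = (-5*c + o)*(-2*c + o)*(c + o)*(5*c + o)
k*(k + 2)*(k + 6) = k^3 + 8*k^2 + 12*k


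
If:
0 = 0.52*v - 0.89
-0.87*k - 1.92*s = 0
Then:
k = -2.20689655172414*s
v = 1.71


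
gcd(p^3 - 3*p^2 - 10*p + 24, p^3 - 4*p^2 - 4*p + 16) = p^2 - 6*p + 8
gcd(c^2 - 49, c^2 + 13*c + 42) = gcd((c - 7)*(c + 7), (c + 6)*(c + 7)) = c + 7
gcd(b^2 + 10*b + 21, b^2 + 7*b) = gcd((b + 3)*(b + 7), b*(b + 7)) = b + 7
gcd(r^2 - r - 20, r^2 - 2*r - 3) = 1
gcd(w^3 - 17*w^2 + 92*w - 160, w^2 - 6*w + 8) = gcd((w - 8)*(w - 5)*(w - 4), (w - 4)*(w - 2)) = w - 4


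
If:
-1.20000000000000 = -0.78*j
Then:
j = 1.54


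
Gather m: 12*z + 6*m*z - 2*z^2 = 6*m*z - 2*z^2 + 12*z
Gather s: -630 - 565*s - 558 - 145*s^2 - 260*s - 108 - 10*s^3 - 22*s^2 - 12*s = -10*s^3 - 167*s^2 - 837*s - 1296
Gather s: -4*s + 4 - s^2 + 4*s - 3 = 1 - s^2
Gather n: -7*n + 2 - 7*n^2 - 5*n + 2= -7*n^2 - 12*n + 4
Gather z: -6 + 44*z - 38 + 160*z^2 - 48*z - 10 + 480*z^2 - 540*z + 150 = 640*z^2 - 544*z + 96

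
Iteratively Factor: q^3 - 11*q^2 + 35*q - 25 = (q - 5)*(q^2 - 6*q + 5) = (q - 5)*(q - 1)*(q - 5)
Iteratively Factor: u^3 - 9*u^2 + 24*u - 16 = (u - 1)*(u^2 - 8*u + 16) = (u - 4)*(u - 1)*(u - 4)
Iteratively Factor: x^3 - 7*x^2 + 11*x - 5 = (x - 1)*(x^2 - 6*x + 5) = (x - 5)*(x - 1)*(x - 1)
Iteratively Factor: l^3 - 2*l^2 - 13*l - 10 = (l + 1)*(l^2 - 3*l - 10) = (l - 5)*(l + 1)*(l + 2)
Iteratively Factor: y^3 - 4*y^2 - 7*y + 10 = (y - 1)*(y^2 - 3*y - 10) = (y - 1)*(y + 2)*(y - 5)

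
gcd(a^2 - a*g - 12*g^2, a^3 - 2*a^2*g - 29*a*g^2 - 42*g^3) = a + 3*g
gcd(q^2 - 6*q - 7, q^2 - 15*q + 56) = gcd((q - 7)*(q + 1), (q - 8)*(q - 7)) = q - 7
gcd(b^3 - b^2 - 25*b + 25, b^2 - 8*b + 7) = b - 1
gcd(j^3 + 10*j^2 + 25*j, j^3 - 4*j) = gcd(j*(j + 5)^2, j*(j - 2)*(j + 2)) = j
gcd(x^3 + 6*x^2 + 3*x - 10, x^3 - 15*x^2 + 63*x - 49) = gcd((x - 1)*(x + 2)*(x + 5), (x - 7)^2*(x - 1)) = x - 1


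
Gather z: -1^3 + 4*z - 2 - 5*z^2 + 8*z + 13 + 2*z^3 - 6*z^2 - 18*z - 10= 2*z^3 - 11*z^2 - 6*z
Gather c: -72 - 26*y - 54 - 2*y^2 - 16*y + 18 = -2*y^2 - 42*y - 108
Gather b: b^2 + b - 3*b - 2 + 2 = b^2 - 2*b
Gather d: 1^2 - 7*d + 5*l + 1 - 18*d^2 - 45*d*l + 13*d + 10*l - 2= -18*d^2 + d*(6 - 45*l) + 15*l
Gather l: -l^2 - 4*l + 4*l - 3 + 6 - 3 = -l^2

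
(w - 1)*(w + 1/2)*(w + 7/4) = w^3 + 5*w^2/4 - 11*w/8 - 7/8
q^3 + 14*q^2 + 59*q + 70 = (q + 2)*(q + 5)*(q + 7)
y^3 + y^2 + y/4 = y*(y + 1/2)^2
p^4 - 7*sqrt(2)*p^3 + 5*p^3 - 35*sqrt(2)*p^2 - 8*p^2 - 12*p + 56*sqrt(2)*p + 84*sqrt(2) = (p - 2)*(p + 1)*(p + 6)*(p - 7*sqrt(2))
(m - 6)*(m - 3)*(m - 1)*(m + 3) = m^4 - 7*m^3 - 3*m^2 + 63*m - 54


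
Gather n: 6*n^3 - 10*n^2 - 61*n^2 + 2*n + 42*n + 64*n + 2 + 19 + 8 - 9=6*n^3 - 71*n^2 + 108*n + 20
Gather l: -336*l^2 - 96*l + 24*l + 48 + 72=-336*l^2 - 72*l + 120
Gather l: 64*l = 64*l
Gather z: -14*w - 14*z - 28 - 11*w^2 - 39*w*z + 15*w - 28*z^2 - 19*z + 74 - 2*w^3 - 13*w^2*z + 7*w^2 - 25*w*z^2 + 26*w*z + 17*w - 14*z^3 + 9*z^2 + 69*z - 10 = -2*w^3 - 4*w^2 + 18*w - 14*z^3 + z^2*(-25*w - 19) + z*(-13*w^2 - 13*w + 36) + 36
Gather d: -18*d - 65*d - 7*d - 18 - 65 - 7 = -90*d - 90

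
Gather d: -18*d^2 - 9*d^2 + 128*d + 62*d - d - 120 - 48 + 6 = -27*d^2 + 189*d - 162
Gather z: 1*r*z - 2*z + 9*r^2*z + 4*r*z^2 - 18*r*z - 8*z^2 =z^2*(4*r - 8) + z*(9*r^2 - 17*r - 2)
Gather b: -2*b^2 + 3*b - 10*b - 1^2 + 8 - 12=-2*b^2 - 7*b - 5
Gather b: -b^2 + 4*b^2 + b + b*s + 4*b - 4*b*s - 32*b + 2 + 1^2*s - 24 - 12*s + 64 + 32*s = 3*b^2 + b*(-3*s - 27) + 21*s + 42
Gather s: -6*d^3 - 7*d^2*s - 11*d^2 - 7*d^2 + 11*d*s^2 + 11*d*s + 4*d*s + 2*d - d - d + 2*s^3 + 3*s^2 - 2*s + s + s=-6*d^3 - 18*d^2 + 2*s^3 + s^2*(11*d + 3) + s*(-7*d^2 + 15*d)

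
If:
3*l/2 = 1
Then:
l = 2/3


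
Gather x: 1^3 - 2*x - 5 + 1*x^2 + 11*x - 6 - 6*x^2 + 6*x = -5*x^2 + 15*x - 10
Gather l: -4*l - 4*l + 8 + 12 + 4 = 24 - 8*l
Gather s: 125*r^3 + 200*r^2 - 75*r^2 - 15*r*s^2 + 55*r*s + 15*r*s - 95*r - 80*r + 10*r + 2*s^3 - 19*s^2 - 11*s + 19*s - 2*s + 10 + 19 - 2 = 125*r^3 + 125*r^2 - 165*r + 2*s^3 + s^2*(-15*r - 19) + s*(70*r + 6) + 27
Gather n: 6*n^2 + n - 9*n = 6*n^2 - 8*n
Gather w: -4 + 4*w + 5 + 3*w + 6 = 7*w + 7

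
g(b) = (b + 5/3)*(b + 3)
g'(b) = 2*b + 14/3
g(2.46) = 22.53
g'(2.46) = 9.59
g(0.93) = 10.20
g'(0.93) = 6.53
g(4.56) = 47.07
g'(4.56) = 13.79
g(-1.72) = -0.07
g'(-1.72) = 1.23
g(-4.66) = 4.97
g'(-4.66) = -4.65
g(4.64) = 48.18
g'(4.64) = 13.95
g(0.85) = 9.69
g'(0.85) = 6.37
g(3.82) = 37.42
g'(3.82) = 12.31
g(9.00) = 128.00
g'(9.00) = 22.67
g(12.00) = 205.00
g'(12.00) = 28.67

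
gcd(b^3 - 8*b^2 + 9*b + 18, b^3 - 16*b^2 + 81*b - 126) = b^2 - 9*b + 18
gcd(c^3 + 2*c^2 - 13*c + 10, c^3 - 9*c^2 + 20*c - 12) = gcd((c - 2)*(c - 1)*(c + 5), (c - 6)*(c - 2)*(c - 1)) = c^2 - 3*c + 2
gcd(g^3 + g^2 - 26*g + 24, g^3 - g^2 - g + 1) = g - 1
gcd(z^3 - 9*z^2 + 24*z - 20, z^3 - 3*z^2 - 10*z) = z - 5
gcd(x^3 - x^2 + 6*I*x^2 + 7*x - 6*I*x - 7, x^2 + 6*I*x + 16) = 1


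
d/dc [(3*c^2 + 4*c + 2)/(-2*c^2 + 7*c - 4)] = (29*c^2 - 16*c - 30)/(4*c^4 - 28*c^3 + 65*c^2 - 56*c + 16)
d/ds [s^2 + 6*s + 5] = 2*s + 6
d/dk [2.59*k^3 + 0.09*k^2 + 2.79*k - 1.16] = 7.77*k^2 + 0.18*k + 2.79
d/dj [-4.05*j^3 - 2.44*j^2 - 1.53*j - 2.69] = -12.15*j^2 - 4.88*j - 1.53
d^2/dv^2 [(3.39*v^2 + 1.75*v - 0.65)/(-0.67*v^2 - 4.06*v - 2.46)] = (16.871806*v^3 + 35.275098*v^2 + 27.91488*v + 13.212772)/(0.300763*v^6 + 5.467602*v^5 + 36.444918*v^4 + 107.073568*v^3 + 133.812684*v^2 + 73.708488*v + 14.886936)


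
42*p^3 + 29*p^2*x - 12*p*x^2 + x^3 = (-7*p + x)*(-6*p + x)*(p + x)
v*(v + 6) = v^2 + 6*v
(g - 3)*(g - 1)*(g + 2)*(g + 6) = g^4 + 4*g^3 - 17*g^2 - 24*g + 36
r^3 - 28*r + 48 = (r - 4)*(r - 2)*(r + 6)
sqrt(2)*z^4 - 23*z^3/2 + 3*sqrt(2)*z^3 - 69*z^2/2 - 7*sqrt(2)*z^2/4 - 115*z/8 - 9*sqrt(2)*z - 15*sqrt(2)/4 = (z + 1/2)*(z + 5/2)*(z - 6*sqrt(2))*(sqrt(2)*z + 1/2)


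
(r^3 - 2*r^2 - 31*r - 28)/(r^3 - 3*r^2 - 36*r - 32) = (r - 7)/(r - 8)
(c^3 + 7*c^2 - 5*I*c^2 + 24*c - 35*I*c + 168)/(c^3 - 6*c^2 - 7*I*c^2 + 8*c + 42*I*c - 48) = (c^2 + c*(7 + 3*I) + 21*I)/(c^2 + c*(-6 + I) - 6*I)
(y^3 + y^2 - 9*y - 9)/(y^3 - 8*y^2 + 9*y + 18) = (y + 3)/(y - 6)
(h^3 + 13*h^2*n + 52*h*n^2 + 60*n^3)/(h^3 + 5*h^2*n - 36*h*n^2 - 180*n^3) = (h + 2*n)/(h - 6*n)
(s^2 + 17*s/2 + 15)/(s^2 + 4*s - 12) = (s + 5/2)/(s - 2)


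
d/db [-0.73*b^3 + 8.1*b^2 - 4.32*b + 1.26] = -2.19*b^2 + 16.2*b - 4.32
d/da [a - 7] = 1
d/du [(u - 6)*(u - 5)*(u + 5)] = 3*u^2 - 12*u - 25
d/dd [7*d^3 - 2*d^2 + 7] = d*(21*d - 4)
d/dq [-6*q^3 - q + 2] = -18*q^2 - 1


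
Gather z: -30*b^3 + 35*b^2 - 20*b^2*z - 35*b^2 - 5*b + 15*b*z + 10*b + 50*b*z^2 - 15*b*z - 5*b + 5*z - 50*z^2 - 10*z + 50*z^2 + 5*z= -30*b^3 - 20*b^2*z + 50*b*z^2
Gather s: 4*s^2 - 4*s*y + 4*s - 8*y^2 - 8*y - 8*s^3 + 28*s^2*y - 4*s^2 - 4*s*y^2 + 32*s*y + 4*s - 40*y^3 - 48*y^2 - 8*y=-8*s^3 + 28*s^2*y + s*(-4*y^2 + 28*y + 8) - 40*y^3 - 56*y^2 - 16*y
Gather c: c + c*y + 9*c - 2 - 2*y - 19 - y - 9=c*(y + 10) - 3*y - 30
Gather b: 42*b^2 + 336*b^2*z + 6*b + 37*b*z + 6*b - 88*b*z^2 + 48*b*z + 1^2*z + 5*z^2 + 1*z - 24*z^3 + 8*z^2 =b^2*(336*z + 42) + b*(-88*z^2 + 85*z + 12) - 24*z^3 + 13*z^2 + 2*z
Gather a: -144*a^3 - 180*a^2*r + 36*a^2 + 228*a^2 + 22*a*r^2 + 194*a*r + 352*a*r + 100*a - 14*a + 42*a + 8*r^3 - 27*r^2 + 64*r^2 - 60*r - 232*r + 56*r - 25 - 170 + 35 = -144*a^3 + a^2*(264 - 180*r) + a*(22*r^2 + 546*r + 128) + 8*r^3 + 37*r^2 - 236*r - 160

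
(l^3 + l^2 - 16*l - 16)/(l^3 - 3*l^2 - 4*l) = (l + 4)/l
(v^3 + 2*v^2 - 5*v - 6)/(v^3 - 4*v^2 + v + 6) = (v + 3)/(v - 3)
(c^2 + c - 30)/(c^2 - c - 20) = (c + 6)/(c + 4)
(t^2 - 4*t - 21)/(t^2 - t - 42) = (t + 3)/(t + 6)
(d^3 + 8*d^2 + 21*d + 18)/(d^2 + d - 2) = (d^2 + 6*d + 9)/(d - 1)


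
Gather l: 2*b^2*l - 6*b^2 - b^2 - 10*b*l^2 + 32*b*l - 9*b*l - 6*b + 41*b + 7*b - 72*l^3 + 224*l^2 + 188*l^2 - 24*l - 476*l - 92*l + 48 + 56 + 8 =-7*b^2 + 42*b - 72*l^3 + l^2*(412 - 10*b) + l*(2*b^2 + 23*b - 592) + 112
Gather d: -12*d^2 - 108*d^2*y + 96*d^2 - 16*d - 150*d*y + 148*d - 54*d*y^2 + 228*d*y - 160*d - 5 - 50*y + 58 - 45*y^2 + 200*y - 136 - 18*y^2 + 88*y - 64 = d^2*(84 - 108*y) + d*(-54*y^2 + 78*y - 28) - 63*y^2 + 238*y - 147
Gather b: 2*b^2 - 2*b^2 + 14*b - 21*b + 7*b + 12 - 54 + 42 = 0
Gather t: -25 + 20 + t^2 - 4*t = t^2 - 4*t - 5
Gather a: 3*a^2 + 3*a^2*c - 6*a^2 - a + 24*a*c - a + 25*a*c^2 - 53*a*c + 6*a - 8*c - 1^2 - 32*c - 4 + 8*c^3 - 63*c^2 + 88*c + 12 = a^2*(3*c - 3) + a*(25*c^2 - 29*c + 4) + 8*c^3 - 63*c^2 + 48*c + 7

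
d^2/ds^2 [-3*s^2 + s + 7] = -6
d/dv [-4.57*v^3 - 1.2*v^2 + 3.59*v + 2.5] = -13.71*v^2 - 2.4*v + 3.59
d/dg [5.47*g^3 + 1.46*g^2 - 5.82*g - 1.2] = 16.41*g^2 + 2.92*g - 5.82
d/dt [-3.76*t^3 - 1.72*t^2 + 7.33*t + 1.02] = -11.28*t^2 - 3.44*t + 7.33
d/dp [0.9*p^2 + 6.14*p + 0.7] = 1.8*p + 6.14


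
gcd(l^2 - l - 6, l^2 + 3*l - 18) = l - 3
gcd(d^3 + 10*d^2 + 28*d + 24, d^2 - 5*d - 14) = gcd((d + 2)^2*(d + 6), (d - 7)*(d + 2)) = d + 2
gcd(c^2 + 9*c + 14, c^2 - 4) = c + 2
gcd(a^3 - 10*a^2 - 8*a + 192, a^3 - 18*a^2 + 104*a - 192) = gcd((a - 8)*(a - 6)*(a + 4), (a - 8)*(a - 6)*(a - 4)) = a^2 - 14*a + 48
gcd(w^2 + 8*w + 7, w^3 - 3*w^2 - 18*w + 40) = 1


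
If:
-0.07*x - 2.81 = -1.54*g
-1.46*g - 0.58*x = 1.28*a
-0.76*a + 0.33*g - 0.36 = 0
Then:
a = 0.23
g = 1.62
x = -4.57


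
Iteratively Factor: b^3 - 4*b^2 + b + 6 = (b - 3)*(b^2 - b - 2) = (b - 3)*(b + 1)*(b - 2)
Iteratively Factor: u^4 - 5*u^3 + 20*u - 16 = (u - 2)*(u^3 - 3*u^2 - 6*u + 8) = (u - 4)*(u - 2)*(u^2 + u - 2) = (u - 4)*(u - 2)*(u - 1)*(u + 2)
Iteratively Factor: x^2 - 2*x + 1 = (x - 1)*(x - 1)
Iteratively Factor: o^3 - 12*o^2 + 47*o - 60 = (o - 5)*(o^2 - 7*o + 12) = (o - 5)*(o - 3)*(o - 4)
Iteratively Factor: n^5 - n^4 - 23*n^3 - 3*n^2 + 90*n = (n + 3)*(n^4 - 4*n^3 - 11*n^2 + 30*n) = n*(n + 3)*(n^3 - 4*n^2 - 11*n + 30) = n*(n - 2)*(n + 3)*(n^2 - 2*n - 15) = n*(n - 2)*(n + 3)^2*(n - 5)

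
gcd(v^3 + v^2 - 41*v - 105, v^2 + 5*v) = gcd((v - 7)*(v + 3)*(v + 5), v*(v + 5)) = v + 5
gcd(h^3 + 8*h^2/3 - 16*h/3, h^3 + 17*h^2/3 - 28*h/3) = h^2 - 4*h/3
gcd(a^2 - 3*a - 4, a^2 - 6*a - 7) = a + 1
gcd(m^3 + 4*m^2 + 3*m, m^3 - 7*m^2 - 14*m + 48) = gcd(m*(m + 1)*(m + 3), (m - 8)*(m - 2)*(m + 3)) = m + 3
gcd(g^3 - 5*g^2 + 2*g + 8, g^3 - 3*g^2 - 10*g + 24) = g^2 - 6*g + 8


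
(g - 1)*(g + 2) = g^2 + g - 2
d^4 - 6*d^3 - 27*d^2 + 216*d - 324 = (d - 6)*(d - 3)^2*(d + 6)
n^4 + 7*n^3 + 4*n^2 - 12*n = n*(n - 1)*(n + 2)*(n + 6)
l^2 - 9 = (l - 3)*(l + 3)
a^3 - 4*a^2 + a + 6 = (a - 3)*(a - 2)*(a + 1)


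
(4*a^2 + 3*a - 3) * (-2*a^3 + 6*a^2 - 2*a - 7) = -8*a^5 + 18*a^4 + 16*a^3 - 52*a^2 - 15*a + 21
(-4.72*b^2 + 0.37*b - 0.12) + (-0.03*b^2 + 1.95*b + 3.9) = -4.75*b^2 + 2.32*b + 3.78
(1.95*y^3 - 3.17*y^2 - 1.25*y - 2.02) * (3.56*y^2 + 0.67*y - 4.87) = 6.942*y^5 - 9.9787*y^4 - 16.0704*y^3 + 7.4092*y^2 + 4.7341*y + 9.8374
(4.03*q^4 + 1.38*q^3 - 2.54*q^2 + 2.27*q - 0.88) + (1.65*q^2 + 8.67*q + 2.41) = 4.03*q^4 + 1.38*q^3 - 0.89*q^2 + 10.94*q + 1.53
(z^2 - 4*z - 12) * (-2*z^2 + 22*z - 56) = -2*z^4 + 30*z^3 - 120*z^2 - 40*z + 672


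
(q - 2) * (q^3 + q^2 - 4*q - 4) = q^4 - q^3 - 6*q^2 + 4*q + 8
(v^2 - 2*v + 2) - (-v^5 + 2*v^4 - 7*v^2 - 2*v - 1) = v^5 - 2*v^4 + 8*v^2 + 3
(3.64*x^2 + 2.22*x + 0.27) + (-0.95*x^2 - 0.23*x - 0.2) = 2.69*x^2 + 1.99*x + 0.07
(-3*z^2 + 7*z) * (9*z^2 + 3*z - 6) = -27*z^4 + 54*z^3 + 39*z^2 - 42*z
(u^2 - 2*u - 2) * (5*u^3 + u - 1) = 5*u^5 - 10*u^4 - 9*u^3 - 3*u^2 + 2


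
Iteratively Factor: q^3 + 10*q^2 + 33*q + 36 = (q + 3)*(q^2 + 7*q + 12) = (q + 3)^2*(q + 4)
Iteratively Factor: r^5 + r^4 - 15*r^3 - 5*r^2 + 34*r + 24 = (r + 1)*(r^4 - 15*r^2 + 10*r + 24) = (r - 2)*(r + 1)*(r^3 + 2*r^2 - 11*r - 12) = (r - 3)*(r - 2)*(r + 1)*(r^2 + 5*r + 4) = (r - 3)*(r - 2)*(r + 1)^2*(r + 4)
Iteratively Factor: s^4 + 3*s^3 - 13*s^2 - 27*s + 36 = (s - 1)*(s^3 + 4*s^2 - 9*s - 36) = (s - 3)*(s - 1)*(s^2 + 7*s + 12) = (s - 3)*(s - 1)*(s + 3)*(s + 4)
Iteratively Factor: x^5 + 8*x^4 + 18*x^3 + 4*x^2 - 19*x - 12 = (x + 4)*(x^4 + 4*x^3 + 2*x^2 - 4*x - 3) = (x + 1)*(x + 4)*(x^3 + 3*x^2 - x - 3) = (x + 1)*(x + 3)*(x + 4)*(x^2 - 1) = (x - 1)*(x + 1)*(x + 3)*(x + 4)*(x + 1)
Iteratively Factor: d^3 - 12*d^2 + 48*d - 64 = (d - 4)*(d^2 - 8*d + 16) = (d - 4)^2*(d - 4)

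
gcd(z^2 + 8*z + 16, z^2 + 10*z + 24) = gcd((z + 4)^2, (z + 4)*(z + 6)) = z + 4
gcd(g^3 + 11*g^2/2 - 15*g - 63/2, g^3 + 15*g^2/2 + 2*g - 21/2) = g^2 + 17*g/2 + 21/2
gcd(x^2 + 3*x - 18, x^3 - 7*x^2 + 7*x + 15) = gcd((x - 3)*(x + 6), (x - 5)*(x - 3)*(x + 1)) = x - 3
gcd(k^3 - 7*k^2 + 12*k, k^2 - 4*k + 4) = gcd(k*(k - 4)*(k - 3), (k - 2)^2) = 1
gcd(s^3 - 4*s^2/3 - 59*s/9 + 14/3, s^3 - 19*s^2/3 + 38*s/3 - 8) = s - 3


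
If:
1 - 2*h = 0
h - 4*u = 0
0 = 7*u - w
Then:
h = 1/2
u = 1/8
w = 7/8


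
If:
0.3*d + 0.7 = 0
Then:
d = -2.33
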